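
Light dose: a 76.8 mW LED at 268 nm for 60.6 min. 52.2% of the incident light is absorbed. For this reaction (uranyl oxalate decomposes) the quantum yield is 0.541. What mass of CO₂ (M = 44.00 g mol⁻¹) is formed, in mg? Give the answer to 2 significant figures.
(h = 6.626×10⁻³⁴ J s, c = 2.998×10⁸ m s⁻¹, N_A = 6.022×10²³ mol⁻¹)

7.8 mg

Photon energy at 268 nm: hc/λ = (6.626×10⁻³⁴)(2.998×10⁸)/(268×10⁻⁹) = 7.412×10⁻¹⁹ J.
Energy delivered: (76.8 mW)(3636 s) = 279.2 J.
Photons incident: 279.2 / 7.412×10⁻¹⁹ = 3.767×10²⁰, i.e. 3.767×10²⁰/6.022×10²³ = 6.255×10⁻⁴ mol.
Photons absorbed: 0.522 × 6.255×10⁻⁴ = 3.265×10⁻⁴ mol.
Product: Φ × n_abs = 0.541 × 3.265×10⁻⁴ = 1.766×10⁻⁴ mol.
Mass: 1.766×10⁻⁴ × 44.00 = 0.007770 g = 7.8 mg.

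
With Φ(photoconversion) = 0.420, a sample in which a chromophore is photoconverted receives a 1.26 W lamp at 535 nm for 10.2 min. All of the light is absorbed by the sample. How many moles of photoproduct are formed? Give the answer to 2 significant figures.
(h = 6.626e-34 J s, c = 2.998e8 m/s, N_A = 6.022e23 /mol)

0.0014 mol

Photon energy at 535 nm: hc/λ = (6.626e-34)(2.998e8)/(535e-9) = 3.713e-19 J.
Energy delivered: (1.26 W)(612 s) = 771.1 J.
Photons incident: 771.1 / 3.713e-19 = 2.077e21, i.e. 2.077e21/6.022e23 = 0.003449 mol.
Product: Φ × n_abs = 0.420 × 0.003449 = 0.001449 mol.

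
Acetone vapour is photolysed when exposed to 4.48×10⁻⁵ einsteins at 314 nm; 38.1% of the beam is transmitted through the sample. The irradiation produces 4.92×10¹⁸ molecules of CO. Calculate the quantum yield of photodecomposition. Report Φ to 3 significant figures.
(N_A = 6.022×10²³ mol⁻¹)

Φ = 0.295

Product: 4.92×10¹⁸ / 6.022×10²³ = 8.170×10⁻⁶ mol.
Fraction absorbed: 1 − 38.1/100 = 0.6190.
Photons absorbed: 0.6190 × 4.48×10⁻⁵ = 2.773×10⁻⁵ mol.
Φ = 8.170×10⁻⁶ mol / 2.773×10⁻⁵ mol photons = 0.295.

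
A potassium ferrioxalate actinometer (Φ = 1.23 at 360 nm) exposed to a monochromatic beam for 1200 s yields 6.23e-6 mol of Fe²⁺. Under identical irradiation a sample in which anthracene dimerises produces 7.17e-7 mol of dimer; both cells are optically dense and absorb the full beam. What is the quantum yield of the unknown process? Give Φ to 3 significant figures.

Photons absorbed by the actinometer: 6.23e-6 / 1.23 = 5.065e-6 mol.
Φ(unknown) = 7.17e-7 / 5.065e-6 = 0.142.

Φ = 0.142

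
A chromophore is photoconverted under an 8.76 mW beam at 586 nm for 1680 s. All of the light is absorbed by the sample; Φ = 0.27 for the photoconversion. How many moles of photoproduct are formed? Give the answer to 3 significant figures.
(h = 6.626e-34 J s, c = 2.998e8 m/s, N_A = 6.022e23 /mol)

1.95e-5 mol

Photon energy at 586 nm: hc/λ = (6.626e-34)(2.998e8)/(586e-9) = 3.390e-19 J.
Energy delivered: (8.76 mW)(1680 s) = 14.72 J.
Photons incident: 14.72 / 3.390e-19 = 4.342e19, i.e. 4.342e19/6.022e23 = 7.210e-5 mol.
Product: Φ × n_abs = 0.27 × 7.210e-5 = 1.947e-5 mol.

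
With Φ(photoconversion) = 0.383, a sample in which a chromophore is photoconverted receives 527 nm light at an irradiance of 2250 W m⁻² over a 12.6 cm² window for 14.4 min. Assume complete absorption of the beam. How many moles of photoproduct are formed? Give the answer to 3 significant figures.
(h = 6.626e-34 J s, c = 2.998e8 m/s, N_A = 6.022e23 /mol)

0.00413 mol

Photon energy at 527 nm: hc/λ = (6.626e-34)(2.998e8)/(527e-9) = 3.769e-19 J.
Energy delivered: (2250 W m⁻²)(12.6e-4 m²)(864 s) = 2449 J.
Photons incident: 2449 / 3.769e-19 = 6.498e21, i.e. 6.498e21/6.022e23 = 0.01079 mol.
Product: Φ × n_abs = 0.383 × 0.01079 = 0.004133 mol.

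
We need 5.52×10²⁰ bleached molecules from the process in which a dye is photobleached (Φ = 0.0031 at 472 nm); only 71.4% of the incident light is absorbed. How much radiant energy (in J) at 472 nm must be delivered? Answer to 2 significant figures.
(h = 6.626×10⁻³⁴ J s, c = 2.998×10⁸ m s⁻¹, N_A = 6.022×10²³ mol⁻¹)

Product: 5.52×10²⁰ / 6.022×10²³ = 9.166×10⁻⁴ mol.
Photons that must be absorbed: 9.166×10⁻⁴ / 0.0031 = 0.2957 mol.
Incident photons needed: 0.2957 / 0.714 = 0.4141 mol.
Photon energy: hc/λ = 4.209×10⁻¹⁹ J; per mole, 2.535×10⁵ J mol⁻¹.
Energy required: 0.4141 × 2.535×10⁵ = 1.0×10⁵ J.

1.0×10⁵ J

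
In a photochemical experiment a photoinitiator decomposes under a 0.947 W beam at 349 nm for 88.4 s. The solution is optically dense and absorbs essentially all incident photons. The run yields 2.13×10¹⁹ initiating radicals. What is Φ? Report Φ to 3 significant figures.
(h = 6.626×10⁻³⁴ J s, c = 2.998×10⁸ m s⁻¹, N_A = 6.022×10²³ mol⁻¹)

Product: 2.13×10¹⁹ / 6.022×10²³ = 3.537×10⁻⁵ mol.
Photon energy at 349 nm: hc/λ = (6.626×10⁻³⁴)(2.998×10⁸)/(349×10⁻⁹) = 5.692×10⁻¹⁹ J.
Energy delivered: (0.947 W)(88.4 s) = 83.71 J.
Photons incident: 83.71 / 5.692×10⁻¹⁹ = 1.471×10²⁰, i.e. 1.471×10²⁰/6.022×10²³ = 2.443×10⁻⁴ mol.
Φ = 3.537×10⁻⁵ mol / 2.443×10⁻⁴ mol photons = 0.145.

Φ = 0.145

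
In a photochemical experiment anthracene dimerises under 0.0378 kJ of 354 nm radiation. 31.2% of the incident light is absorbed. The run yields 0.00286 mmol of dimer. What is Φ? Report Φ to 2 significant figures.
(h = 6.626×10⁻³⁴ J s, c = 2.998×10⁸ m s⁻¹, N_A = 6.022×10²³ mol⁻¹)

Product: 0.00286 mmol = 2.86×10⁻⁶ mol.
Photon energy at 354 nm: hc/λ = (6.626×10⁻³⁴)(2.998×10⁸)/(354×10⁻⁹) = 5.612×10⁻¹⁹ J.
Incident energy: 0.0378 kJ = 37.8 J.
Photons incident: 37.8 / 5.612×10⁻¹⁹ = 6.736×10¹⁹, i.e. 6.736×10¹⁹/6.022×10²³ = 1.119×10⁻⁴ mol.
Photons absorbed: 0.312 × 1.119×10⁻⁴ = 3.491×10⁻⁵ mol.
Φ = 2.86×10⁻⁶ mol / 3.491×10⁻⁵ mol photons = 0.082.

Φ = 0.082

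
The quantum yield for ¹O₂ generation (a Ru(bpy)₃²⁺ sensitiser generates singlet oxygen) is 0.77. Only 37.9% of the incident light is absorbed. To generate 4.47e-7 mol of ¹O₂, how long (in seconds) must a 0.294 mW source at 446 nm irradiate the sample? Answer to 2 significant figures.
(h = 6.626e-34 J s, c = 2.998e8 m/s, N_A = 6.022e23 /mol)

t ≈ 1400 s

Photons that must be absorbed: 4.47e-7 / 0.77 = 5.805e-7 mol.
Incident photons needed: 5.805e-7 / 0.379 = 1.532e-6 mol.
Photon energy: hc/λ = 4.454e-19 J; per mole, 2.682e5 J mol⁻¹.
Energy required: 1.532e-6 × 2.682e5 = 0.4109 J.
Time: 0.4109 J / 0.000294 W = 1400 s.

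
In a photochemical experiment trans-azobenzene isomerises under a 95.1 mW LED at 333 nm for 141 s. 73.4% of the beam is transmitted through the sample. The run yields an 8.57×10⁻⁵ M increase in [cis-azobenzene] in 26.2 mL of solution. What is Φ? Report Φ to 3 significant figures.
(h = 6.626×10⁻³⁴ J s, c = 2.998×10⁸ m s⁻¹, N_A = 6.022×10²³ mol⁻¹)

Product: (8.57×10⁻⁵ M)(0.0262 L) = 2.245×10⁻⁶ mol.
Photon energy at 333 nm: hc/λ = (6.626×10⁻³⁴)(2.998×10⁸)/(333×10⁻⁹) = 5.965×10⁻¹⁹ J.
Energy delivered: (95.1 mW)(141 s) = 13.41 J.
Photons incident: 13.41 / 5.965×10⁻¹⁹ = 2.248×10¹⁹, i.e. 2.248×10¹⁹/6.022×10²³ = 3.733×10⁻⁵ mol.
Fraction absorbed: 1 − 73.4/100 = 0.2660.
Photons absorbed: 0.2660 × 3.733×10⁻⁵ = 9.930×10⁻⁶ mol.
Φ = 2.245×10⁻⁶ mol / 9.930×10⁻⁶ mol photons = 0.226.

Φ = 0.226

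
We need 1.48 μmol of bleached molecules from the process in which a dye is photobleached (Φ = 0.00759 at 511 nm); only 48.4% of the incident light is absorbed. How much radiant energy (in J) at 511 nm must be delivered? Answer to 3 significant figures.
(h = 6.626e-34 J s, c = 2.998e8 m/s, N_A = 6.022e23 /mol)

94.3 J

Product: 1.48 μmol = 1.48e-6 mol.
Photons that must be absorbed: 1.48e-6 / 0.00759 = 1.950e-4 mol.
Incident photons needed: 1.950e-4 / 0.484 = 4.029e-4 mol.
Photon energy: hc/λ = 3.887e-19 J; per mole, 2.341e5 J mol⁻¹.
Energy required: 4.029e-4 × 2.341e5 = 94.3 J.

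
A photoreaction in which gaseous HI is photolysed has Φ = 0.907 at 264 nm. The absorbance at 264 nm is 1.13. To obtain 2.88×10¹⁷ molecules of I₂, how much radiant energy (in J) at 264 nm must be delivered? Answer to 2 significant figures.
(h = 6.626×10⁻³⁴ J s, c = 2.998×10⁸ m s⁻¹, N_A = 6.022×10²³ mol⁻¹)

Product: 2.88×10¹⁷ / 6.022×10²³ = 4.782×10⁻⁷ mol.
Photons that must be absorbed: 4.782×10⁻⁷ / 0.907 = 5.272×10⁻⁷ mol.
Fraction absorbed: 1 − 10^(−1.13) = 0.9259.
Incident photons needed: 5.272×10⁻⁷ / 0.9259 = 5.694×10⁻⁷ mol.
Photon energy: hc/λ = 7.525×10⁻¹⁹ J; per mole, 4.532×10⁵ J mol⁻¹.
Energy required: 5.694×10⁻⁷ × 4.532×10⁵ = 0.26 J.

0.26 J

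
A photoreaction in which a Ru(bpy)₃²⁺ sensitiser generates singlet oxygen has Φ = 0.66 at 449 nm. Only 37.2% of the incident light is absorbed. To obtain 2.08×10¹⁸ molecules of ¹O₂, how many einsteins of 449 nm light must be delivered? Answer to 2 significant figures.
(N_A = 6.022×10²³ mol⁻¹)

1.4×10⁻⁵ einstein

Product: 2.08×10¹⁸ / 6.022×10²³ = 3.454×10⁻⁶ mol.
Photons that must be absorbed: 3.454×10⁻⁶ / 0.66 = 5.233×10⁻⁶ mol.
Incident photons needed: 5.233×10⁻⁶ / 0.372 = 1.407×10⁻⁵ mol.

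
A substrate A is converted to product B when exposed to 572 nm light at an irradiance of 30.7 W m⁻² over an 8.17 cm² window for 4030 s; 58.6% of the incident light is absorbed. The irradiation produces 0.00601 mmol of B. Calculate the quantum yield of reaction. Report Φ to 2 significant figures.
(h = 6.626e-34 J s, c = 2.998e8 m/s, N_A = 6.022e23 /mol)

Product: 0.00601 mmol = 6.01e-6 mol.
Photon energy at 572 nm: hc/λ = (6.626e-34)(2.998e8)/(572e-9) = 3.473e-19 J.
Energy delivered: (30.7 W m⁻²)(8.17e-4 m²)(4030 s) = 101.1 J.
Photons incident: 101.1 / 3.473e-19 = 2.911e20, i.e. 2.911e20/6.022e23 = 4.834e-4 mol.
Photons absorbed: 0.586 × 4.834e-4 = 2.833e-4 mol.
Φ = 6.01e-6 mol / 2.833e-4 mol photons = 0.021.

Φ = 0.021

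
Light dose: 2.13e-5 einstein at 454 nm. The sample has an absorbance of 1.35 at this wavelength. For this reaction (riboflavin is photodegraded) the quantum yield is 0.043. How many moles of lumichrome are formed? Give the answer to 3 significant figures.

8.75e-7 mol

Fraction absorbed: 1 − 10^(−1.35) = 0.9553.
Photons absorbed: 0.9553 × 2.13e-5 = 2.035e-5 mol.
Product: Φ × n_abs = 0.043 × 2.035e-5 = 8.750e-7 mol.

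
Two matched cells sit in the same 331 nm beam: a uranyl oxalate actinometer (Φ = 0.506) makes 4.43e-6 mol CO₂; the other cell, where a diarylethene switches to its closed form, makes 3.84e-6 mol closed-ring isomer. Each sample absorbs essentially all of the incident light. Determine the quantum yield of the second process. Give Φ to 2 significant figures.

Φ = 0.44

Photons absorbed by the actinometer: 4.43e-6 / 0.506 = 8.755e-6 mol.
Φ(unknown) = 3.84e-6 / 8.755e-6 = 0.44.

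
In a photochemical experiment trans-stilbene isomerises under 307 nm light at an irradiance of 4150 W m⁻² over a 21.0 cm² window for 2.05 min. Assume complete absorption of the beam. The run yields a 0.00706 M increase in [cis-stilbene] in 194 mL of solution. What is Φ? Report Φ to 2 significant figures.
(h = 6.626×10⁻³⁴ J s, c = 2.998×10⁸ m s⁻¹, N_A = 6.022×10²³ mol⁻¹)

Product: (0.00706 M)(0.194 L) = 0.001370 mol.
Photon energy at 307 nm: hc/λ = (6.626×10⁻³⁴)(2.998×10⁸)/(307×10⁻⁹) = 6.471×10⁻¹⁹ J.
Energy delivered: (4150 W m⁻²)(21.0×10⁻⁴ m²)(123 s) = 1072 J.
Photons incident: 1072 / 6.471×10⁻¹⁹ = 1.657×10²¹, i.e. 1.657×10²¹/6.022×10²³ = 0.002752 mol.
Φ = 0.001370 mol / 0.002752 mol photons = 0.50.

Φ = 0.50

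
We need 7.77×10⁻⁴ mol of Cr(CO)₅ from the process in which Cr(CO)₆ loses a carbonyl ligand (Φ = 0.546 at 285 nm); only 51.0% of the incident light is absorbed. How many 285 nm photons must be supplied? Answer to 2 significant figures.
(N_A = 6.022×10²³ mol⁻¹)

1.7×10²¹ photons

Photons that must be absorbed: 7.77×10⁻⁴ / 0.546 = 0.001423 mol.
Incident photons needed: 0.001423 / 0.510 = 0.002790 mol.
Photon count: 0.002790 × 6.022×10²³ = 1.7×10²¹.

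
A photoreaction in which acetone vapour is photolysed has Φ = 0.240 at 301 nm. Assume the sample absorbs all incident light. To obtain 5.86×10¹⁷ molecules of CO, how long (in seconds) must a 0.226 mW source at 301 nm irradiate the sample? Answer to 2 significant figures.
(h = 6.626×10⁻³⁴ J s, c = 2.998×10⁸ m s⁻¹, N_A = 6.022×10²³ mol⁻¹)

t ≈ 7100 s

Product: 5.86×10¹⁷ / 6.022×10²³ = 9.731×10⁻⁷ mol.
Photons that must be absorbed: 9.731×10⁻⁷ / 0.240 = 4.055×10⁻⁶ mol.
Photon energy: hc/λ = 6.600×10⁻¹⁹ J; per mole, 3.975×10⁵ J mol⁻¹.
Energy required: 4.055×10⁻⁶ × 3.975×10⁵ = 1.612 J.
Time: 1.612 J / 0.000226 W = 7100 s.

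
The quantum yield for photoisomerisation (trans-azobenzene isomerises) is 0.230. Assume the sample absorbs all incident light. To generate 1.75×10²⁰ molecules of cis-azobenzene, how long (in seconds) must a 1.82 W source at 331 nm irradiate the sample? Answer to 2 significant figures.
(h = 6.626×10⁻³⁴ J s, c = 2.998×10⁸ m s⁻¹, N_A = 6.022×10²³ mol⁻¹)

t ≈ 250 s

Product: 1.75×10²⁰ / 6.022×10²³ = 2.906×10⁻⁴ mol.
Photons that must be absorbed: 2.906×10⁻⁴ / 0.230 = 0.001263 mol.
Photon energy: hc/λ = 6.001×10⁻¹⁹ J; per mole, 3.614×10⁵ J mol⁻¹.
Energy required: 0.001263 × 3.614×10⁵ = 456.4 J.
Time: 456.4 J / 1.82 W = 250 s.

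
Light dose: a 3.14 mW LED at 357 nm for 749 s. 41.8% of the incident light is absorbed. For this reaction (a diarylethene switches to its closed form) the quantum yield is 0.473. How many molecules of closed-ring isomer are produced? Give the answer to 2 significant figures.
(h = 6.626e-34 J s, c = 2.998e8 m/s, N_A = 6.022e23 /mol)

8.4e17 molecules

Photon energy at 357 nm: hc/λ = (6.626e-34)(2.998e8)/(357e-9) = 5.564e-19 J.
Energy delivered: (3.14 mW)(749 s) = 2.352 J.
Photons incident: 2.352 / 5.564e-19 = 4.227e18, i.e. 4.227e18/6.022e23 = 7.019e-6 mol.
Photons absorbed: 0.418 × 7.019e-6 = 2.934e-6 mol.
Product: Φ × n_abs = 0.473 × 2.934e-6 = 1.388e-6 mol.
As a count: 1.388e-6 × 6.022e23 = 8.4e17.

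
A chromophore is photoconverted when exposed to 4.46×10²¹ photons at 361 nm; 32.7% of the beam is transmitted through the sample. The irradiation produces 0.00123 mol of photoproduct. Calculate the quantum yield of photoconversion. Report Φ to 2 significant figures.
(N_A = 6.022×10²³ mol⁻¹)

Moles of photons: 4.46×10²¹ / 6.022×10²³ = 0.007406 mol.
Fraction absorbed: 1 − 32.7/100 = 0.6730.
Photons absorbed: 0.6730 × 0.007406 = 0.004984 mol.
Φ = 0.00123 mol / 0.004984 mol photons = 0.25.

Φ = 0.25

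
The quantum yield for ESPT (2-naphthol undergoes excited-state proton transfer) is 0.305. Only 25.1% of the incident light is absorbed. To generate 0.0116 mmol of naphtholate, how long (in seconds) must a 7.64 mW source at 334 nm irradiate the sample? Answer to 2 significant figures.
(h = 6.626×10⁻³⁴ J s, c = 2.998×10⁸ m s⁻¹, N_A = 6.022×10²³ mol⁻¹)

Product: 0.0116 mmol = 1.16×10⁻⁵ mol.
Photons that must be absorbed: 1.16×10⁻⁵ / 0.305 = 3.803×10⁻⁵ mol.
Incident photons needed: 3.803×10⁻⁵ / 0.251 = 1.515×10⁻⁴ mol.
Photon energy: hc/λ = 5.948×10⁻¹⁹ J; per mole, 3.582×10⁵ J mol⁻¹.
Energy required: 1.515×10⁻⁴ × 3.582×10⁵ = 54.27 J.
Time: 54.27 J / 0.00764 W = 7100 s.

t ≈ 7100 s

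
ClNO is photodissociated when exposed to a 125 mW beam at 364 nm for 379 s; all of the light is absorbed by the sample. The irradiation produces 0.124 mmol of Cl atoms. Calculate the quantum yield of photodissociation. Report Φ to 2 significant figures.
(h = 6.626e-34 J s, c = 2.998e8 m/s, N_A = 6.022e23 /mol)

Product: 0.124 mmol = 1.24e-4 mol.
Photon energy at 364 nm: hc/λ = (6.626e-34)(2.998e8)/(364e-9) = 5.457e-19 J.
Energy delivered: (125 mW)(379 s) = 47.38 J.
Photons incident: 47.38 / 5.457e-19 = 8.682e19, i.e. 8.682e19/6.022e23 = 1.442e-4 mol.
Φ = 1.24e-4 mol / 1.442e-4 mol photons = 0.86.

Φ = 0.86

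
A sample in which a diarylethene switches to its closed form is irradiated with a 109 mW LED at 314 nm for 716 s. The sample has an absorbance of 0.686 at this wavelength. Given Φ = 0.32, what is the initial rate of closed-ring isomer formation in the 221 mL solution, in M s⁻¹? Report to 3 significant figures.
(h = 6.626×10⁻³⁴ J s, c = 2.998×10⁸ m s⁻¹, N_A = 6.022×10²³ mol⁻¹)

3.29×10⁻⁷ M s⁻¹

Photon energy at 314 nm: hc/λ = (6.626×10⁻³⁴)(2.998×10⁸)/(314×10⁻⁹) = 6.326×10⁻¹⁹ J.
Energy delivered: (109 mW)(716 s) = 78.04 J.
Photons incident: 78.04 / 6.326×10⁻¹⁹ = 1.234×10²⁰, i.e. 1.234×10²⁰/6.022×10²³ = 2.049×10⁻⁴ mol.
Fraction absorbed: 1 − 10^(−0.686) = 0.7939.
Photons absorbed: 0.7939 × 2.049×10⁻⁴ = 1.627×10⁻⁴ mol.
Product formed: 0.32 × 1.627×10⁻⁴ = 5.206×10⁻⁵ mol.
Rate: 5.206×10⁻⁵ mol / (716 s × 0.221 L) = 3.29×10⁻⁷ M s⁻¹.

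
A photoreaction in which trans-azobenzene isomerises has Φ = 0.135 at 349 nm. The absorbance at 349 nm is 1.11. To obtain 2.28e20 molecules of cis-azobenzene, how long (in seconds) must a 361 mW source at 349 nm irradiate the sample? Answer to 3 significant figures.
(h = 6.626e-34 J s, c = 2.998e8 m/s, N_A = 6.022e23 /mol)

t ≈ 2890 s

Product: 2.28e20 / 6.022e23 = 3.786e-4 mol.
Photons that must be absorbed: 3.786e-4 / 0.135 = 0.002804 mol.
Fraction absorbed: 1 − 10^(−1.11) = 0.9224.
Incident photons needed: 0.002804 / 0.9224 = 0.003040 mol.
Photon energy: hc/λ = 5.692e-19 J; per mole, 3.428e5 J mol⁻¹.
Energy required: 0.003040 × 3.428e5 = 1042 J.
Time: 1042 J / 0.361 W = 2890 s.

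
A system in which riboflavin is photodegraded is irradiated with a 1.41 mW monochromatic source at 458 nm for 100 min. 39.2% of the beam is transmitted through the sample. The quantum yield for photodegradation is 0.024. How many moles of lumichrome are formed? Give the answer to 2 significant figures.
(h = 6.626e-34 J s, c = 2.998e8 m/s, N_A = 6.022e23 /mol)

4.7e-7 mol

Photon energy at 458 nm: hc/λ = (6.626e-34)(2.998e8)/(458e-9) = 4.337e-19 J.
Energy delivered: (1.41 mW)(6000 s) = 8.460 J.
Photons incident: 8.460 / 4.337e-19 = 1.951e19, i.e. 1.951e19/6.022e23 = 3.240e-5 mol.
Fraction absorbed: 1 − 39.2/100 = 0.6080.
Photons absorbed: 0.6080 × 3.240e-5 = 1.970e-5 mol.
Product: Φ × n_abs = 0.024 × 1.970e-5 = 4.728e-7 mol.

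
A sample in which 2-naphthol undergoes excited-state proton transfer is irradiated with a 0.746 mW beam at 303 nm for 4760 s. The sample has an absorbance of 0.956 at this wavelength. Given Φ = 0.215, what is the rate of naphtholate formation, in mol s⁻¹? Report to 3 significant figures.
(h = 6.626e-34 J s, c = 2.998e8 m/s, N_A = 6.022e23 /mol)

Photon energy at 303 nm: hc/λ = (6.626e-34)(2.998e8)/(303e-9) = 6.556e-19 J.
Energy delivered: (0.746 mW)(4760 s) = 3.551 J.
Photons incident: 3.551 / 6.556e-19 = 5.416e18, i.e. 5.416e18/6.022e23 = 8.994e-6 mol.
Fraction absorbed: 1 − 10^(−0.956) = 0.8893.
Photons absorbed: 0.8893 × 8.994e-6 = 7.998e-6 mol.
Product formed: 0.215 × 7.998e-6 = 1.720e-6 mol.
Rate: 1.720e-6 / 4760 s = 3.61e-10 mol s⁻¹.

3.61e-10 mol s⁻¹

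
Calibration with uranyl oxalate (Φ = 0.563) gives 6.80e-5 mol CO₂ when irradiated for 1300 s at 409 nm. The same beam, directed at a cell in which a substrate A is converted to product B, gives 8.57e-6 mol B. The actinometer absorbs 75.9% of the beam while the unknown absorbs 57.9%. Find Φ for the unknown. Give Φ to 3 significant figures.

Φ = 0.0930

Photons absorbed by the actinometer: 6.80e-5 / 0.563 = 1.208e-4 mol.
Incident flux: 1.208e-4 / 0.759 = 1.592e-4 einstein.
Absorbed by unknown: 0.579 × 1.592e-4 = 9.218e-5 mol.
Φ(unknown) = 8.57e-6 / 9.218e-5 = 0.0930.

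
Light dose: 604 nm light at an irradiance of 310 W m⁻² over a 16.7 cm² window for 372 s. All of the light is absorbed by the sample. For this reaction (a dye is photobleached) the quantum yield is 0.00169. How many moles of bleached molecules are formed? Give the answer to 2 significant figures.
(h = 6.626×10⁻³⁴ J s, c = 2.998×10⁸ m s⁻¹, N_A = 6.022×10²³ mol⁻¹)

1.6×10⁻⁶ mol

Photon energy at 604 nm: hc/λ = (6.626×10⁻³⁴)(2.998×10⁸)/(604×10⁻⁹) = 3.289×10⁻¹⁹ J.
Energy delivered: (310 W m⁻²)(16.7×10⁻⁴ m²)(372 s) = 192.6 J.
Photons incident: 192.6 / 3.289×10⁻¹⁹ = 5.856×10²⁰, i.e. 5.856×10²⁰/6.022×10²³ = 9.724×10⁻⁴ mol.
Product: Φ × n_abs = 0.00169 × 9.724×10⁻⁴ = 1.643×10⁻⁶ mol.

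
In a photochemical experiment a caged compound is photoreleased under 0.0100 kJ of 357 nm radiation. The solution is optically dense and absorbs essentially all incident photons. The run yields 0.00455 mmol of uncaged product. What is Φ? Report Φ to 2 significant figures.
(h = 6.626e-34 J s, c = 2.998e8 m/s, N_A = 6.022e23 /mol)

Φ = 0.15

Product: 0.00455 mmol = 4.55e-6 mol.
Photon energy at 357 nm: hc/λ = (6.626e-34)(2.998e8)/(357e-9) = 5.564e-19 J.
Incident energy: 0.0100 kJ = 10.0 J.
Photons incident: 10.0 / 5.564e-19 = 1.797e19, i.e. 1.797e19/6.022e23 = 2.984e-5 mol.
Φ = 4.55e-6 mol / 2.984e-5 mol photons = 0.15.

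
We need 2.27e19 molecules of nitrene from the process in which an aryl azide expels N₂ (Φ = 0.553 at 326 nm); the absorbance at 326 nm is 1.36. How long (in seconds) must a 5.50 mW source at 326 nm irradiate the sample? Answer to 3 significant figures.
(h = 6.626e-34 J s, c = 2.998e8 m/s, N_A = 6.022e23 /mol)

Product: 2.27e19 / 6.022e23 = 3.770e-5 mol.
Photons that must be absorbed: 3.770e-5 / 0.553 = 6.817e-5 mol.
Fraction absorbed: 1 − 10^(−1.36) = 0.9563.
Incident photons needed: 6.817e-5 / 0.9563 = 7.129e-5 mol.
Photon energy: hc/λ = 6.093e-19 J; per mole, 3.669e5 J mol⁻¹.
Energy required: 7.129e-5 × 3.669e5 = 26.16 J.
Time: 26.16 J / 0.0055 W = 4760 s.

t ≈ 4760 s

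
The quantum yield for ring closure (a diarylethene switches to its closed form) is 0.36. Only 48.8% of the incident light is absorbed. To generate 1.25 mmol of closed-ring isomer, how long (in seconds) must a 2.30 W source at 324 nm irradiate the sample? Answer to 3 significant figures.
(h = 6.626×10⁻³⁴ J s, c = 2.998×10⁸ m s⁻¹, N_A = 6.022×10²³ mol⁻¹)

Product: 1.25 mmol = 0.00125 mol.
Photons that must be absorbed: 0.00125 / 0.36 = 0.003472 mol.
Incident photons needed: 0.003472 / 0.488 = 0.007115 mol.
Photon energy: hc/λ = 6.131×10⁻¹⁹ J; per mole, 3.692×10⁵ J mol⁻¹.
Energy required: 0.007115 × 3.692×10⁵ = 2627 J.
Time: 2627 J / 2.3 W = 1140 s.

t ≈ 1140 s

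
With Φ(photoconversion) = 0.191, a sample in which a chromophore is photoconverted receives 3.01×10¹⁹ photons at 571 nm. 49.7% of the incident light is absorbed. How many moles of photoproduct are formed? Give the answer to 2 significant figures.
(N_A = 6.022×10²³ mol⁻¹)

4.7×10⁻⁶ mol

Moles of photons: 3.01×10¹⁹ / 6.022×10²³ = 4.998×10⁻⁵ mol.
Photons absorbed: 0.497 × 4.998×10⁻⁵ = 2.484×10⁻⁵ mol.
Product: Φ × n_abs = 0.191 × 2.484×10⁻⁵ = 4.744×10⁻⁶ mol.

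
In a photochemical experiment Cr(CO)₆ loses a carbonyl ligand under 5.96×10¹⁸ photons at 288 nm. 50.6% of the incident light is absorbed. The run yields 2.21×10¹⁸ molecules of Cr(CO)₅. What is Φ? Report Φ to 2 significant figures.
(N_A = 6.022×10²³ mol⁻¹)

Product: 2.21×10¹⁸ / 6.022×10²³ = 3.670×10⁻⁶ mol.
Moles of photons: 5.96×10¹⁸ / 6.022×10²³ = 9.897×10⁻⁶ mol.
Photons absorbed: 0.506 × 9.897×10⁻⁶ = 5.008×10⁻⁶ mol.
Φ = 3.670×10⁻⁶ mol / 5.008×10⁻⁶ mol photons = 0.73.

Φ = 0.73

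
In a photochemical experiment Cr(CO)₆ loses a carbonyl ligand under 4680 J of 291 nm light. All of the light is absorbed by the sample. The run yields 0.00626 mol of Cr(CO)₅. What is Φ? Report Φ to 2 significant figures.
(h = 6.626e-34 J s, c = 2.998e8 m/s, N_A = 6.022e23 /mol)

Φ = 0.55

Photon energy at 291 nm: hc/λ = (6.626e-34)(2.998e8)/(291e-9) = 6.826e-19 J.
Photons incident: 4680 / 6.826e-19 = 6.856e21, i.e. 6.856e21/6.022e23 = 0.01138 mol.
Φ = 0.00626 mol / 0.01138 mol photons = 0.55.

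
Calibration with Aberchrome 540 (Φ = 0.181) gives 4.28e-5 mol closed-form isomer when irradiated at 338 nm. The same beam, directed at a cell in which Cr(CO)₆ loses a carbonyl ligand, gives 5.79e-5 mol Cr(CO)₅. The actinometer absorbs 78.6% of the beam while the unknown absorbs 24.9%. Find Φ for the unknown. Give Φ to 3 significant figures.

Φ = 0.773

Photons absorbed by the actinometer: 4.28e-5 / 0.181 = 2.365e-4 mol.
Incident flux: 2.365e-4 / 0.786 = 3.009e-4 einstein.
Absorbed by unknown: 0.249 × 3.009e-4 = 7.492e-5 mol.
Φ(unknown) = 5.79e-5 / 7.492e-5 = 0.773.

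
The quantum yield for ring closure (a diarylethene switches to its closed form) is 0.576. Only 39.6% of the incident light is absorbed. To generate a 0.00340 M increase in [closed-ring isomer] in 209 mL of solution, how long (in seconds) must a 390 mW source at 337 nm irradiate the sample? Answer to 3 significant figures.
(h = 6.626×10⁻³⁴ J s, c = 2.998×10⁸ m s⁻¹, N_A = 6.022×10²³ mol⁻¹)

t ≈ 2840 s

Product: (0.00340 M)(0.209 L) = 7.106×10⁻⁴ mol.
Photons that must be absorbed: 7.106×10⁻⁴ / 0.576 = 0.001234 mol.
Incident photons needed: 0.001234 / 0.396 = 0.003116 mol.
Photon energy: hc/λ = 5.895×10⁻¹⁹ J; per mole, 3.550×10⁵ J mol⁻¹.
Energy required: 0.003116 × 3.550×10⁵ = 1106 J.
Time: 1106 J / 0.39 W = 2840 s.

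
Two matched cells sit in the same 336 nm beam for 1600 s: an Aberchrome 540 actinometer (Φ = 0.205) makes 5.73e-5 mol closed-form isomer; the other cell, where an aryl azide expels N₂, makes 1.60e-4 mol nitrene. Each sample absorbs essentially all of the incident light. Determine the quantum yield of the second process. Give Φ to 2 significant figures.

Φ = 0.57

Photons absorbed by the actinometer: 5.73e-5 / 0.205 = 2.795e-4 mol.
Φ(unknown) = 1.60e-4 / 2.795e-4 = 0.57.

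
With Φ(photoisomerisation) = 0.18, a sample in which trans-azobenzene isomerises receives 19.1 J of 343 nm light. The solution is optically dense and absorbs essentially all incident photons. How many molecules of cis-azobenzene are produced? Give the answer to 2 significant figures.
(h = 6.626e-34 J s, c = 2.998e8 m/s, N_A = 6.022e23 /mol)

Photon energy at 343 nm: hc/λ = (6.626e-34)(2.998e8)/(343e-9) = 5.791e-19 J.
Photons incident: 19.1 / 5.791e-19 = 3.298e19, i.e. 3.298e19/6.022e23 = 5.477e-5 mol.
Product: Φ × n_abs = 0.18 × 5.477e-5 = 9.859e-6 mol.
As a count: 9.859e-6 × 6.022e23 = 5.9e18.

5.9e18 molecules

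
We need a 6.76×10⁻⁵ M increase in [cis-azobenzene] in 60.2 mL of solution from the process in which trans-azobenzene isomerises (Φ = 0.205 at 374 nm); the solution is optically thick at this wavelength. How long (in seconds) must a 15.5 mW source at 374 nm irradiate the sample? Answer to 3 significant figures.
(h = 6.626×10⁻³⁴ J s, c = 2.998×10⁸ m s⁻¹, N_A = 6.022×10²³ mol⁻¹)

Product: (6.76×10⁻⁵ M)(0.0602 L) = 4.070×10⁻⁶ mol.
Photons that must be absorbed: 4.070×10⁻⁶ / 0.205 = 1.985×10⁻⁵ mol.
Photon energy: hc/λ = 5.311×10⁻¹⁹ J; per mole, 3.198×10⁵ J mol⁻¹.
Energy required: 1.985×10⁻⁵ × 3.198×10⁵ = 6.348 J.
Time: 6.348 J / 0.0155 W = 410 s.

t ≈ 410 s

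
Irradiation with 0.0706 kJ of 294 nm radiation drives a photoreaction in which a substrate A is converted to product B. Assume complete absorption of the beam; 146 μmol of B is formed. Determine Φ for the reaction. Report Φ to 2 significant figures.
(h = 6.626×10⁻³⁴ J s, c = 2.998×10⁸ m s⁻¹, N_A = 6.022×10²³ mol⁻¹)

Φ = 0.84

Product: 146 μmol = 1.46×10⁻⁴ mol.
Photon energy at 294 nm: hc/λ = (6.626×10⁻³⁴)(2.998×10⁸)/(294×10⁻⁹) = 6.757×10⁻¹⁹ J.
Incident energy: 0.0706 kJ = 70.6 J.
Photons incident: 70.6 / 6.757×10⁻¹⁹ = 1.045×10²⁰, i.e. 1.045×10²⁰/6.022×10²³ = 1.735×10⁻⁴ mol.
Φ = 1.46×10⁻⁴ mol / 1.735×10⁻⁴ mol photons = 0.84.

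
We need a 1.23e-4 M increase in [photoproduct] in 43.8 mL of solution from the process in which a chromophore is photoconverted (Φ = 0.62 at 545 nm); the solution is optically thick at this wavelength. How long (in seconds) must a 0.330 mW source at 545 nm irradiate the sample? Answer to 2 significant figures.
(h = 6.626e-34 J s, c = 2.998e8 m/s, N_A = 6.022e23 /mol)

t ≈ 5800 s

Product: (1.23e-4 M)(0.0438 L) = 5.387e-6 mol.
Photons that must be absorbed: 5.387e-6 / 0.62 = 8.689e-6 mol.
Photon energy: hc/λ = 3.645e-19 J; per mole, 2.195e5 J mol⁻¹.
Energy required: 8.689e-6 × 2.195e5 = 1.907 J.
Time: 1.907 J / 0.00033 W = 5800 s.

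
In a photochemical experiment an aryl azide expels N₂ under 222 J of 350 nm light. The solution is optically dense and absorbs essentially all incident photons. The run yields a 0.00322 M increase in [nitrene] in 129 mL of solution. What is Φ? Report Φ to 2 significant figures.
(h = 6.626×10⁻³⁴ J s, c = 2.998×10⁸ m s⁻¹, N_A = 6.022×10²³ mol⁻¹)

Φ = 0.64

Product: (0.00322 M)(0.129 L) = 4.154×10⁻⁴ mol.
Photon energy at 350 nm: hc/λ = (6.626×10⁻³⁴)(2.998×10⁸)/(350×10⁻⁹) = 5.676×10⁻¹⁹ J.
Photons incident: 222 / 5.676×10⁻¹⁹ = 3.911×10²⁰, i.e. 3.911×10²⁰/6.022×10²³ = 6.495×10⁻⁴ mol.
Φ = 4.154×10⁻⁴ mol / 6.495×10⁻⁴ mol photons = 0.64.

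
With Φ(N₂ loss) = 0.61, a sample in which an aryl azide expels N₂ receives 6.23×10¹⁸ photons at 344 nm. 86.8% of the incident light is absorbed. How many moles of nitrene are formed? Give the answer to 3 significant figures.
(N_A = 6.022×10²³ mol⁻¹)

Moles of photons: 6.23×10¹⁸ / 6.022×10²³ = 1.035×10⁻⁵ mol.
Photons absorbed: 0.868 × 1.035×10⁻⁵ = 8.984×10⁻⁶ mol.
Product: Φ × n_abs = 0.61 × 8.984×10⁻⁶ = 5.480×10⁻⁶ mol.

5.48×10⁻⁶ mol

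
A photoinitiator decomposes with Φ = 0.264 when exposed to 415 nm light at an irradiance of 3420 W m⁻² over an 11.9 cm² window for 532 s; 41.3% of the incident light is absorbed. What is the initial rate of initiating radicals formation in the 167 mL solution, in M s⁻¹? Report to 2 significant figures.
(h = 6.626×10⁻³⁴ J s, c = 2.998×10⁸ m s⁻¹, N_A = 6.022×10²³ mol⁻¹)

Photon energy at 415 nm: hc/λ = (6.626×10⁻³⁴)(2.998×10⁸)/(415×10⁻⁹) = 4.787×10⁻¹⁹ J.
Energy delivered: (3420 W m⁻²)(11.9×10⁻⁴ m²)(532 s) = 2165 J.
Photons incident: 2165 / 4.787×10⁻¹⁹ = 4.523×10²¹, i.e. 4.523×10²¹/6.022×10²³ = 0.007511 mol.
Photons absorbed: 0.413 × 0.007511 = 0.003102 mol.
Product formed: 0.264 × 0.003102 = 8.189×10⁻⁴ mol.
Rate: 8.189×10⁻⁴ mol / (532 s × 0.167 L) = 9.2×10⁻⁶ M s⁻¹.

9.2×10⁻⁶ M s⁻¹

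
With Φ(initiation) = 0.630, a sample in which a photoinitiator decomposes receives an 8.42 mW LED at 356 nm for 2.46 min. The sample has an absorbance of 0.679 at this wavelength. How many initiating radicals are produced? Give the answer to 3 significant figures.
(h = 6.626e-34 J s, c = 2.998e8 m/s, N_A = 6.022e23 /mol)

Photon energy at 356 nm: hc/λ = (6.626e-34)(2.998e8)/(356e-9) = 5.580e-19 J.
Energy delivered: (8.42 mW)(147.6 s) = 1.243 J.
Photons incident: 1.243 / 5.580e-19 = 2.228e18, i.e. 2.228e18/6.022e23 = 3.700e-6 mol.
Fraction absorbed: 1 − 10^(−0.679) = 0.7906.
Photons absorbed: 0.7906 × 3.700e-6 = 2.925e-6 mol.
Product: Φ × n_abs = 0.630 × 2.925e-6 = 1.843e-6 mol.
As a count: 1.843e-6 × 6.022e23 = 1.11e18.

1.11e18 initiating radicals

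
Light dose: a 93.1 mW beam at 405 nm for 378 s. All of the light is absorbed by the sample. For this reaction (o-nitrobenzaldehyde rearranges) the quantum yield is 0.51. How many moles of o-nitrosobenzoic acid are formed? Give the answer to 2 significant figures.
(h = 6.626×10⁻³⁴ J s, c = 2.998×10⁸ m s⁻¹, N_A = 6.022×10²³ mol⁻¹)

6.1×10⁻⁵ mol

Photon energy at 405 nm: hc/λ = (6.626×10⁻³⁴)(2.998×10⁸)/(405×10⁻⁹) = 4.905×10⁻¹⁹ J.
Energy delivered: (93.1 mW)(378 s) = 35.19 J.
Photons incident: 35.19 / 4.905×10⁻¹⁹ = 7.174×10¹⁹, i.e. 7.174×10¹⁹/6.022×10²³ = 1.191×10⁻⁴ mol.
Product: Φ × n_abs = 0.51 × 1.191×10⁻⁴ = 6.074×10⁻⁵ mol.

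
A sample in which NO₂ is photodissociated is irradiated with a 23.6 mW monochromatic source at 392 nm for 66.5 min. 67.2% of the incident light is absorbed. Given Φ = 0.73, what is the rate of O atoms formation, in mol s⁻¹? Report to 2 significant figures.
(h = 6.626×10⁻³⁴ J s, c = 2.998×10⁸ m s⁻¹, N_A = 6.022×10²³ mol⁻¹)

Photon energy at 392 nm: hc/λ = (6.626×10⁻³⁴)(2.998×10⁸)/(392×10⁻⁹) = 5.068×10⁻¹⁹ J.
Energy delivered: (23.6 mW)(3990 s) = 94.16 J.
Photons incident: 94.16 / 5.068×10⁻¹⁹ = 1.858×10²⁰, i.e. 1.858×10²⁰/6.022×10²³ = 3.085×10⁻⁴ mol.
Photons absorbed: 0.672 × 3.085×10⁻⁴ = 2.073×10⁻⁴ mol.
Product formed: 0.73 × 2.073×10⁻⁴ = 1.513×10⁻⁴ mol.
Rate: 1.513×10⁻⁴ / 3990 s = 3.8×10⁻⁸ mol s⁻¹.

3.8×10⁻⁸ mol s⁻¹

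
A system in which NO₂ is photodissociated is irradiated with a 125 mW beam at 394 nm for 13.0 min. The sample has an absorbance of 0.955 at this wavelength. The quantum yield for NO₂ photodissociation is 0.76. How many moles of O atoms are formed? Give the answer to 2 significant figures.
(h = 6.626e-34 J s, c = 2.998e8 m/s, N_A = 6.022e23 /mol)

2.2e-4 mol

Photon energy at 394 nm: hc/λ = (6.626e-34)(2.998e8)/(394e-9) = 5.042e-19 J.
Energy delivered: (125 mW)(780 s) = 97.50 J.
Photons incident: 97.50 / 5.042e-19 = 1.934e20, i.e. 1.934e20/6.022e23 = 3.212e-4 mol.
Fraction absorbed: 1 − 10^(−0.955) = 0.8891.
Photons absorbed: 0.8891 × 3.212e-4 = 2.856e-4 mol.
Product: Φ × n_abs = 0.76 × 2.856e-4 = 2.171e-4 mol.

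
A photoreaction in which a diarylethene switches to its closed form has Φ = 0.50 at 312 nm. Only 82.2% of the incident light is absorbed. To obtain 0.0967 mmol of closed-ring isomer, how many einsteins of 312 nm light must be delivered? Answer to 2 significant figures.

2.4e-4 einstein

Product: 0.0967 mmol = 9.67e-5 mol.
Photons that must be absorbed: 9.67e-5 / 0.50 = 1.934e-4 mol.
Incident photons needed: 1.934e-4 / 0.822 = 2.353e-4 mol.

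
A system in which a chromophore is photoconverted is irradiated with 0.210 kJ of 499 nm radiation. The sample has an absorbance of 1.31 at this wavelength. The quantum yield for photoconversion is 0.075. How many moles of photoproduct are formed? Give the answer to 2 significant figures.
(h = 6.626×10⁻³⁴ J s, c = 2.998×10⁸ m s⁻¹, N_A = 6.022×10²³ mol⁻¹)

Photon energy at 499 nm: hc/λ = (6.626×10⁻³⁴)(2.998×10⁸)/(499×10⁻⁹) = 3.981×10⁻¹⁹ J.
Incident energy: 0.210 kJ = 210 J.
Photons incident: 210 / 3.981×10⁻¹⁹ = 5.275×10²⁰, i.e. 5.275×10²⁰/6.022×10²³ = 8.760×10⁻⁴ mol.
Fraction absorbed: 1 − 10^(−1.31) = 0.9510.
Photons absorbed: 0.9510 × 8.760×10⁻⁴ = 8.331×10⁻⁴ mol.
Product: Φ × n_abs = 0.075 × 8.331×10⁻⁴ = 6.248×10⁻⁵ mol.

6.2×10⁻⁵ mol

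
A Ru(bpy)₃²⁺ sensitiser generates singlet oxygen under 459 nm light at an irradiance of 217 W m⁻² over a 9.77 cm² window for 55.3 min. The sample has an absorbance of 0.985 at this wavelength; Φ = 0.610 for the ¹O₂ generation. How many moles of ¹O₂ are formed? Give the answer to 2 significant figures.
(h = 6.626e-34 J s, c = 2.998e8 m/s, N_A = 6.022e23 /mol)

0.0015 mol

Photon energy at 459 nm: hc/λ = (6.626e-34)(2.998e8)/(459e-9) = 4.328e-19 J.
Energy delivered: (217 W m⁻²)(9.77e-4 m²)(3318 s) = 703.4 J.
Photons incident: 703.4 / 4.328e-19 = 1.625e21, i.e. 1.625e21/6.022e23 = 0.002698 mol.
Fraction absorbed: 1 − 10^(−0.985) = 0.8965.
Photons absorbed: 0.8965 × 0.002698 = 0.002419 mol.
Product: Φ × n_abs = 0.610 × 0.002419 = 0.001476 mol.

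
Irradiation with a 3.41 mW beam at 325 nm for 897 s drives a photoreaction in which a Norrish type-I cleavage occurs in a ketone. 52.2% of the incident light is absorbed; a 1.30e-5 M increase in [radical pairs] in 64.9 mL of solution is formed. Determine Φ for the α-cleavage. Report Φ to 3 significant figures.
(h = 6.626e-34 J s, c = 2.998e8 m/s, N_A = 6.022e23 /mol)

Product: (1.30e-5 M)(0.0649 L) = 8.437e-7 mol.
Photon energy at 325 nm: hc/λ = (6.626e-34)(2.998e8)/(325e-9) = 6.112e-19 J.
Energy delivered: (3.41 mW)(897 s) = 3.059 J.
Photons incident: 3.059 / 6.112e-19 = 5.005e18, i.e. 5.005e18/6.022e23 = 8.311e-6 mol.
Photons absorbed: 0.522 × 8.311e-6 = 4.338e-6 mol.
Φ = 8.437e-7 mol / 4.338e-6 mol photons = 0.194.

Φ = 0.194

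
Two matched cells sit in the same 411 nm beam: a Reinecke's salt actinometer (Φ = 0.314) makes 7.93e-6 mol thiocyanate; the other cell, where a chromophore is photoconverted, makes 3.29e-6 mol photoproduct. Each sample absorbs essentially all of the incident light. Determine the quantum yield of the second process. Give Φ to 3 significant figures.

Φ = 0.130

Photons absorbed by the actinometer: 7.93e-6 / 0.314 = 2.525e-5 mol.
Φ(unknown) = 3.29e-6 / 2.525e-5 = 0.130.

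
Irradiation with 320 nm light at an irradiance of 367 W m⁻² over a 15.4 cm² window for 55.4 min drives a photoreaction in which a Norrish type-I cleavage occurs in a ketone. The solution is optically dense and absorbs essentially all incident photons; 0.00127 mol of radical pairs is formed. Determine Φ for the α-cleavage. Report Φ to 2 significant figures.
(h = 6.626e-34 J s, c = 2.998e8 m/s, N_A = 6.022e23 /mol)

Photon energy at 320 nm: hc/λ = (6.626e-34)(2.998e8)/(320e-9) = 6.208e-19 J.
Energy delivered: (367 W m⁻²)(15.4e-4 m²)(3324 s) = 1879 J.
Photons incident: 1879 / 6.208e-19 = 3.027e21, i.e. 3.027e21/6.022e23 = 0.005027 mol.
Φ = 0.00127 mol / 0.005027 mol photons = 0.25.

Φ = 0.25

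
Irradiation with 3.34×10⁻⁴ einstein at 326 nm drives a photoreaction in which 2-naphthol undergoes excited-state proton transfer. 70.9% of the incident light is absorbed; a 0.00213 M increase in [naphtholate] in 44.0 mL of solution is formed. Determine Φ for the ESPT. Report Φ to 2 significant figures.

Product: (0.00213 M)(0.044 L) = 9.372×10⁻⁵ mol.
Photons absorbed: 0.709 × 3.34×10⁻⁴ = 2.368×10⁻⁴ mol.
Φ = 9.372×10⁻⁵ mol / 2.368×10⁻⁴ mol photons = 0.40.

Φ = 0.40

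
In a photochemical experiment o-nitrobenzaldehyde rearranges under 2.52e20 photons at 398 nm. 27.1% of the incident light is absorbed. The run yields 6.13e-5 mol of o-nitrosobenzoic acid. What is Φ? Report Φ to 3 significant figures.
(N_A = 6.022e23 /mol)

Moles of photons: 2.52e20 / 6.022e23 = 4.185e-4 mol.
Photons absorbed: 0.271 × 4.185e-4 = 1.134e-4 mol.
Φ = 6.13e-5 mol / 1.134e-4 mol photons = 0.541.

Φ = 0.541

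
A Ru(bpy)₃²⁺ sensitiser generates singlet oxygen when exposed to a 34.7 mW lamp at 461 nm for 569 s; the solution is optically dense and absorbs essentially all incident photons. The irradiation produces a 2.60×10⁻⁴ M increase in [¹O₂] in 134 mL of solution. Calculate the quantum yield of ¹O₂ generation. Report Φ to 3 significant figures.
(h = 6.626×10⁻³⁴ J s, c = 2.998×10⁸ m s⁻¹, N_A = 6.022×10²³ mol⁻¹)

Product: (2.60×10⁻⁴ M)(0.134 L) = 3.484×10⁻⁵ mol.
Photon energy at 461 nm: hc/λ = (6.626×10⁻³⁴)(2.998×10⁸)/(461×10⁻⁹) = 4.309×10⁻¹⁹ J.
Energy delivered: (34.7 mW)(569 s) = 19.74 J.
Photons incident: 19.74 / 4.309×10⁻¹⁹ = 4.581×10¹⁹, i.e. 4.581×10¹⁹/6.022×10²³ = 7.607×10⁻⁵ mol.
Φ = 3.484×10⁻⁵ mol / 7.607×10⁻⁵ mol photons = 0.458.

Φ = 0.458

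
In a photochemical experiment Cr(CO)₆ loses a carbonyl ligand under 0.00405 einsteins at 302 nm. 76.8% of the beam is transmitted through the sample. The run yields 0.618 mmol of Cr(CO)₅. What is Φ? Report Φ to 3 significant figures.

Product: 0.618 mmol = 6.18×10⁻⁴ mol.
Fraction absorbed: 1 − 76.8/100 = 0.2320.
Photons absorbed: 0.2320 × 0.00405 = 9.396×10⁻⁴ mol.
Φ = 6.18×10⁻⁴ mol / 9.396×10⁻⁴ mol photons = 0.658.

Φ = 0.658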